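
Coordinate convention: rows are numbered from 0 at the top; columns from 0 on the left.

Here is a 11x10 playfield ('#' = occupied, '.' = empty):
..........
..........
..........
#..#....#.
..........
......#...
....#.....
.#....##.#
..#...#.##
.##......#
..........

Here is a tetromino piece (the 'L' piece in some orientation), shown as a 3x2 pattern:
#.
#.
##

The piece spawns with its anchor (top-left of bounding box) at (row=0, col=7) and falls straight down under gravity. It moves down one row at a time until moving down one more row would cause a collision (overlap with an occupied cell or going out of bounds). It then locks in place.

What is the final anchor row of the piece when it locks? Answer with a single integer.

Spawn at (row=0, col=7). Try each row:
  row 0: fits
  row 1: blocked -> lock at row 0

Answer: 0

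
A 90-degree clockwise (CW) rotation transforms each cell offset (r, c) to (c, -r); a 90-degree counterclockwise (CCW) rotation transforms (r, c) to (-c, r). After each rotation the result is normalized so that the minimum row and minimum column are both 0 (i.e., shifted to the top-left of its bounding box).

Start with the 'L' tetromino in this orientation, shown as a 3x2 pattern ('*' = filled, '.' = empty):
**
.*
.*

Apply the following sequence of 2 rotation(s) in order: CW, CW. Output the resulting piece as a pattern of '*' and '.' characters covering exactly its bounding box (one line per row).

Start:
**
.*
.*
After rotation 1 (CW):
..*
***
After rotation 2 (CW):
*.
*.
**

Answer: *.
*.
**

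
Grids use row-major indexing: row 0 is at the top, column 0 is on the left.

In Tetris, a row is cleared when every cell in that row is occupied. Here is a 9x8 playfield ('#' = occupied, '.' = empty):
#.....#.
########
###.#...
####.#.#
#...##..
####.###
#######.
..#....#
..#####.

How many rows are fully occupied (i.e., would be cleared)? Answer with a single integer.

Check each row:
  row 0: 6 empty cells -> not full
  row 1: 0 empty cells -> FULL (clear)
  row 2: 4 empty cells -> not full
  row 3: 2 empty cells -> not full
  row 4: 5 empty cells -> not full
  row 5: 1 empty cell -> not full
  row 6: 1 empty cell -> not full
  row 7: 6 empty cells -> not full
  row 8: 3 empty cells -> not full
Total rows cleared: 1

Answer: 1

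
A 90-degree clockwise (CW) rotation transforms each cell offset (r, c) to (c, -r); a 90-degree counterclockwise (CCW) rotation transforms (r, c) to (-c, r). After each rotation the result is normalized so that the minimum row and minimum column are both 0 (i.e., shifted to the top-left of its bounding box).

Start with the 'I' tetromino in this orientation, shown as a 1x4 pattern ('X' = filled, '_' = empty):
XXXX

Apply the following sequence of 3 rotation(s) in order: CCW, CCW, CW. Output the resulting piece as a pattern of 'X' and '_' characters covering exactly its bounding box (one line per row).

Start:
XXXX
After rotation 1 (CCW):
X
X
X
X
After rotation 2 (CCW):
XXXX
After rotation 3 (CW):
X
X
X
X

Answer: X
X
X
X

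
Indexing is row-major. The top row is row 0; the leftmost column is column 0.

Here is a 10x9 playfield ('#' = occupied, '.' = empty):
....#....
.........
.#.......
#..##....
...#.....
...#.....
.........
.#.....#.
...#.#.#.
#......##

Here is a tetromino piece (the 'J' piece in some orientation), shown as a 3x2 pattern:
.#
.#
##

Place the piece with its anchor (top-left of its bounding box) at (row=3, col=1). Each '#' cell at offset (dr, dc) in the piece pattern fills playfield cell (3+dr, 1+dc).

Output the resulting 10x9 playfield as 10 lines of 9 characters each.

Answer: ....#....
.........
.#.......
#.###....
..##.....
.###.....
.........
.#.....#.
...#.#.#.
#......##

Derivation:
Fill (3+0,1+1) = (3,2)
Fill (3+1,1+1) = (4,2)
Fill (3+2,1+0) = (5,1)
Fill (3+2,1+1) = (5,2)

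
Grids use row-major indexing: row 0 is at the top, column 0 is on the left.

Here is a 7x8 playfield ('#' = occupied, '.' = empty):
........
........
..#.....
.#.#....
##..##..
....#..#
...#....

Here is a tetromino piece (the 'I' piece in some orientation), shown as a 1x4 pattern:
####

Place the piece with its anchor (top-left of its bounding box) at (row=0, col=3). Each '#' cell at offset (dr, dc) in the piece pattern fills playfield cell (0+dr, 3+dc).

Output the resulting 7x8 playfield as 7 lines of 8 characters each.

Answer: ...####.
........
..#.....
.#.#....
##..##..
....#..#
...#....

Derivation:
Fill (0+0,3+0) = (0,3)
Fill (0+0,3+1) = (0,4)
Fill (0+0,3+2) = (0,5)
Fill (0+0,3+3) = (0,6)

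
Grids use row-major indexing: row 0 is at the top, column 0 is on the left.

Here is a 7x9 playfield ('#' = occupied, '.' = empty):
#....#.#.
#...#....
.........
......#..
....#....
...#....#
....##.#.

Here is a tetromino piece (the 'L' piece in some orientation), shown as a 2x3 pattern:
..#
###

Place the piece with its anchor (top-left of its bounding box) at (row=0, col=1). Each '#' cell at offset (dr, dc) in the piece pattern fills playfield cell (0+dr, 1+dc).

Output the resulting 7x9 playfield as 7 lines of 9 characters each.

Fill (0+0,1+2) = (0,3)
Fill (0+1,1+0) = (1,1)
Fill (0+1,1+1) = (1,2)
Fill (0+1,1+2) = (1,3)

Answer: #..#.#.#.
#####....
.........
......#..
....#....
...#....#
....##.#.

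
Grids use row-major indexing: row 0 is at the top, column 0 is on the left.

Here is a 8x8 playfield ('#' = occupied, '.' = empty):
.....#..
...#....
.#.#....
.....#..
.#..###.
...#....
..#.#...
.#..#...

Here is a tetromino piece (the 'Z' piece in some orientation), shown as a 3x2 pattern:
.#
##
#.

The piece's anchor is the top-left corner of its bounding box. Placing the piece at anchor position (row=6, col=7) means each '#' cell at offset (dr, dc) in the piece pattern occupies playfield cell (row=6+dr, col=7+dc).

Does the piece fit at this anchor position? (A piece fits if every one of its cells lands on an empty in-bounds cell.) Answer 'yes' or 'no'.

Check each piece cell at anchor (6, 7):
  offset (0,1) -> (6,8): out of bounds -> FAIL
  offset (1,0) -> (7,7): empty -> OK
  offset (1,1) -> (7,8): out of bounds -> FAIL
  offset (2,0) -> (8,7): out of bounds -> FAIL
All cells valid: no

Answer: no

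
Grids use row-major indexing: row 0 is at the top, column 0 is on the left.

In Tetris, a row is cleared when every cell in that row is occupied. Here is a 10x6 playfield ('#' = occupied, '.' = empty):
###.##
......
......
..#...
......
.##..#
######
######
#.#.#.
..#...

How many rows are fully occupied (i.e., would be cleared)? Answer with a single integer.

Check each row:
  row 0: 1 empty cell -> not full
  row 1: 6 empty cells -> not full
  row 2: 6 empty cells -> not full
  row 3: 5 empty cells -> not full
  row 4: 6 empty cells -> not full
  row 5: 3 empty cells -> not full
  row 6: 0 empty cells -> FULL (clear)
  row 7: 0 empty cells -> FULL (clear)
  row 8: 3 empty cells -> not full
  row 9: 5 empty cells -> not full
Total rows cleared: 2

Answer: 2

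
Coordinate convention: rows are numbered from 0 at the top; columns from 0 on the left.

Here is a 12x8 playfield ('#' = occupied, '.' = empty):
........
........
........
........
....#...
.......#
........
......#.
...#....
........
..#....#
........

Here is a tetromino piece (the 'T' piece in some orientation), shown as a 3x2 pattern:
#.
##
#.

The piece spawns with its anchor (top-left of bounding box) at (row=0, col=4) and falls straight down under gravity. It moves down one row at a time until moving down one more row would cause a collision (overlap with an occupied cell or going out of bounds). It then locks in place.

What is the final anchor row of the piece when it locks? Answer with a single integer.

Answer: 1

Derivation:
Spawn at (row=0, col=4). Try each row:
  row 0: fits
  row 1: fits
  row 2: blocked -> lock at row 1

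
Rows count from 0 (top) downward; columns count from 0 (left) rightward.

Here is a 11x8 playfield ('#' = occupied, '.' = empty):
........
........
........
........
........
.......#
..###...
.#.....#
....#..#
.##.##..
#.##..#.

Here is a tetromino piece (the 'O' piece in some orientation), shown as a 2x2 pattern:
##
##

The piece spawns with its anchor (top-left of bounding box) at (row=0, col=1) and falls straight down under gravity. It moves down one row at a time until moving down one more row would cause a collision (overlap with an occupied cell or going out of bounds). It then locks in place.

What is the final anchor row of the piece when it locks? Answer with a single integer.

Answer: 4

Derivation:
Spawn at (row=0, col=1). Try each row:
  row 0: fits
  row 1: fits
  row 2: fits
  row 3: fits
  row 4: fits
  row 5: blocked -> lock at row 4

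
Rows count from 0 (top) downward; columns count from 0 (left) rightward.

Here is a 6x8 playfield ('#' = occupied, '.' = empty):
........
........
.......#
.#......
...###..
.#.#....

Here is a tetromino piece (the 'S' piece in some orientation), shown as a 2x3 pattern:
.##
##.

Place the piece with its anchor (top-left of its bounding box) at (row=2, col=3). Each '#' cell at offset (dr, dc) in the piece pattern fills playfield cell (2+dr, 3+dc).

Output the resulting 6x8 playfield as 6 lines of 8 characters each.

Answer: ........
........
....##.#
.#.##...
...###..
.#.#....

Derivation:
Fill (2+0,3+1) = (2,4)
Fill (2+0,3+2) = (2,5)
Fill (2+1,3+0) = (3,3)
Fill (2+1,3+1) = (3,4)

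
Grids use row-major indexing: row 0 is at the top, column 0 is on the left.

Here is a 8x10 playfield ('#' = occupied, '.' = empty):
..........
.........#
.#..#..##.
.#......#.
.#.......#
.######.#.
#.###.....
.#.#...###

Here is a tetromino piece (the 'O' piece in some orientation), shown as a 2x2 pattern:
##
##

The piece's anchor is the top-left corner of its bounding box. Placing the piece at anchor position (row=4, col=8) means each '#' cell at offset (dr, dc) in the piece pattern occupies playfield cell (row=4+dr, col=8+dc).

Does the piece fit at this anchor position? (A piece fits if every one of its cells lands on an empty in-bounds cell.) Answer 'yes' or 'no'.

Check each piece cell at anchor (4, 8):
  offset (0,0) -> (4,8): empty -> OK
  offset (0,1) -> (4,9): occupied ('#') -> FAIL
  offset (1,0) -> (5,8): occupied ('#') -> FAIL
  offset (1,1) -> (5,9): empty -> OK
All cells valid: no

Answer: no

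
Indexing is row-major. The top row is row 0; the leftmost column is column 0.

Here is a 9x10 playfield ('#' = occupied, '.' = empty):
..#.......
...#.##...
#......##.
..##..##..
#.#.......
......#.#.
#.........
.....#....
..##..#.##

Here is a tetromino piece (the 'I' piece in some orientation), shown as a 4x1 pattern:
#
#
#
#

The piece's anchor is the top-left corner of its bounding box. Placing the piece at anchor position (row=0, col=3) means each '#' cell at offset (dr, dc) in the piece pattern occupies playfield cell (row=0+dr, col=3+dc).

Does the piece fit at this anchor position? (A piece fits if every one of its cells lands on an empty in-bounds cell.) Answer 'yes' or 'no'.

Check each piece cell at anchor (0, 3):
  offset (0,0) -> (0,3): empty -> OK
  offset (1,0) -> (1,3): occupied ('#') -> FAIL
  offset (2,0) -> (2,3): empty -> OK
  offset (3,0) -> (3,3): occupied ('#') -> FAIL
All cells valid: no

Answer: no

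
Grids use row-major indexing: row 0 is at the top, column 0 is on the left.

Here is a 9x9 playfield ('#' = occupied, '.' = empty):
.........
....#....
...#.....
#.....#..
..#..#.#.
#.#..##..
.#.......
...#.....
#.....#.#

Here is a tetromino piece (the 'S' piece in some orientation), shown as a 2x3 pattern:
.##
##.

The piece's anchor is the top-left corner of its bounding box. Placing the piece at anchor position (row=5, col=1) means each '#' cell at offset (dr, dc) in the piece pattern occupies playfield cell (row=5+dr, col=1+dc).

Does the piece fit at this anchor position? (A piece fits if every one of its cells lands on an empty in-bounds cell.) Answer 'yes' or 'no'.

Check each piece cell at anchor (5, 1):
  offset (0,1) -> (5,2): occupied ('#') -> FAIL
  offset (0,2) -> (5,3): empty -> OK
  offset (1,0) -> (6,1): occupied ('#') -> FAIL
  offset (1,1) -> (6,2): empty -> OK
All cells valid: no

Answer: no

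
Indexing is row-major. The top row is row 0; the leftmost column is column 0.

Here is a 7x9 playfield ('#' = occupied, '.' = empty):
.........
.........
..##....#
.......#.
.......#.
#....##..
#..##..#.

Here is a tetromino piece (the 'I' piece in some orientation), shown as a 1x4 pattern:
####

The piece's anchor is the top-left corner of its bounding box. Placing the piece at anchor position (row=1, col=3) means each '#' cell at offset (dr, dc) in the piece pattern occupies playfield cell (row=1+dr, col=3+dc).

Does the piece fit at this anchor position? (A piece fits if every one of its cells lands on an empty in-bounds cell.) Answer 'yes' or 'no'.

Check each piece cell at anchor (1, 3):
  offset (0,0) -> (1,3): empty -> OK
  offset (0,1) -> (1,4): empty -> OK
  offset (0,2) -> (1,5): empty -> OK
  offset (0,3) -> (1,6): empty -> OK
All cells valid: yes

Answer: yes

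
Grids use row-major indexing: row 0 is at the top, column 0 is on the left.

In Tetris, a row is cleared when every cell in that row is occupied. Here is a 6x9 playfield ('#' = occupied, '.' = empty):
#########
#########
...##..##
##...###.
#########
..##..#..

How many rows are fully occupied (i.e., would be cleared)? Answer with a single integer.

Check each row:
  row 0: 0 empty cells -> FULL (clear)
  row 1: 0 empty cells -> FULL (clear)
  row 2: 5 empty cells -> not full
  row 3: 4 empty cells -> not full
  row 4: 0 empty cells -> FULL (clear)
  row 5: 6 empty cells -> not full
Total rows cleared: 3

Answer: 3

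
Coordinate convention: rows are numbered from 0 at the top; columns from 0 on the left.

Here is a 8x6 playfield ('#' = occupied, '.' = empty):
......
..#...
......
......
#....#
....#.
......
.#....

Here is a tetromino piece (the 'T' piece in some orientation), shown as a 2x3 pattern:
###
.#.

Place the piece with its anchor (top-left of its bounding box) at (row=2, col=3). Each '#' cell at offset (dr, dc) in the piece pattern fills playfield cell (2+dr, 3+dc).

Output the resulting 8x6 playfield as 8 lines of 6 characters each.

Fill (2+0,3+0) = (2,3)
Fill (2+0,3+1) = (2,4)
Fill (2+0,3+2) = (2,5)
Fill (2+1,3+1) = (3,4)

Answer: ......
..#...
...###
....#.
#....#
....#.
......
.#....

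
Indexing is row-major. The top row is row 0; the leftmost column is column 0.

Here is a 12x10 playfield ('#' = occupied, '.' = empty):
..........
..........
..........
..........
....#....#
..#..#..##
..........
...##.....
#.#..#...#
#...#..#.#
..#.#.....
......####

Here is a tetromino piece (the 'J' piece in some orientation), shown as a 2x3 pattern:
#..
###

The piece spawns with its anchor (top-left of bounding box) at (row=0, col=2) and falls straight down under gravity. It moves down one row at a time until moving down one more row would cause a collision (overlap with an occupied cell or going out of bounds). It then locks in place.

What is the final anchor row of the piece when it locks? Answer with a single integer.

Answer: 2

Derivation:
Spawn at (row=0, col=2). Try each row:
  row 0: fits
  row 1: fits
  row 2: fits
  row 3: blocked -> lock at row 2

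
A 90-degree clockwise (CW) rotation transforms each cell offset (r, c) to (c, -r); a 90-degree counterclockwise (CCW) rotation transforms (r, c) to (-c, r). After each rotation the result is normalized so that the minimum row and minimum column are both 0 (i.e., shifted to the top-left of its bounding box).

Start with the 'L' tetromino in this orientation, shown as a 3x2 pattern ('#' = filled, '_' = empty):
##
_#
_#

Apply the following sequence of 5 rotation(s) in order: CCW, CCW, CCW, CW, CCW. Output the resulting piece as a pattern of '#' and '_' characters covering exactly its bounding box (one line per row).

Answer: __#
###

Derivation:
Start:
##
_#
_#
After rotation 1 (CCW):
###
#__
After rotation 2 (CCW):
#_
#_
##
After rotation 3 (CCW):
__#
###
After rotation 4 (CW):
#_
#_
##
After rotation 5 (CCW):
__#
###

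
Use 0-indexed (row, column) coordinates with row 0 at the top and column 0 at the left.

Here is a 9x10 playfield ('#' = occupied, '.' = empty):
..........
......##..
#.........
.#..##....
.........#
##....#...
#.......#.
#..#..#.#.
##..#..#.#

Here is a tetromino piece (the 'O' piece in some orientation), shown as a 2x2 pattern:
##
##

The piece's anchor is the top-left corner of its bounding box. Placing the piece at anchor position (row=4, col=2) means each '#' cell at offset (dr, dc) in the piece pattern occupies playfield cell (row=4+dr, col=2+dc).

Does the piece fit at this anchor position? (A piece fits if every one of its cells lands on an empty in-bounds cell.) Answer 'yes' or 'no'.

Check each piece cell at anchor (4, 2):
  offset (0,0) -> (4,2): empty -> OK
  offset (0,1) -> (4,3): empty -> OK
  offset (1,0) -> (5,2): empty -> OK
  offset (1,1) -> (5,3): empty -> OK
All cells valid: yes

Answer: yes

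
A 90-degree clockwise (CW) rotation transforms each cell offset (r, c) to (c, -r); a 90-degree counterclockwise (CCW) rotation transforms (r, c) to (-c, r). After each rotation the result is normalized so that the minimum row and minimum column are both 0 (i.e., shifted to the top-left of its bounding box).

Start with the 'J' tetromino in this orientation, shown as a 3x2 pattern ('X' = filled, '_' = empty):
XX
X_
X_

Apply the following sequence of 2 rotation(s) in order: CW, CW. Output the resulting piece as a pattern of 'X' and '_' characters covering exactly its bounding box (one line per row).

Answer: _X
_X
XX

Derivation:
Start:
XX
X_
X_
After rotation 1 (CW):
XXX
__X
After rotation 2 (CW):
_X
_X
XX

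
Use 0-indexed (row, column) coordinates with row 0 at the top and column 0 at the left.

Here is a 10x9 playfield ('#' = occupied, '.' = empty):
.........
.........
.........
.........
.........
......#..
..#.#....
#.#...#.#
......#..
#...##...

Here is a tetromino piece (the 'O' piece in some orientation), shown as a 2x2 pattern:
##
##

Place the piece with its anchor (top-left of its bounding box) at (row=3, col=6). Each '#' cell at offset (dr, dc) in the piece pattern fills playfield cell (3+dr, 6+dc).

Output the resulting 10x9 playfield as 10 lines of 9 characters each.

Answer: .........
.........
.........
......##.
......##.
......#..
..#.#....
#.#...#.#
......#..
#...##...

Derivation:
Fill (3+0,6+0) = (3,6)
Fill (3+0,6+1) = (3,7)
Fill (3+1,6+0) = (4,6)
Fill (3+1,6+1) = (4,7)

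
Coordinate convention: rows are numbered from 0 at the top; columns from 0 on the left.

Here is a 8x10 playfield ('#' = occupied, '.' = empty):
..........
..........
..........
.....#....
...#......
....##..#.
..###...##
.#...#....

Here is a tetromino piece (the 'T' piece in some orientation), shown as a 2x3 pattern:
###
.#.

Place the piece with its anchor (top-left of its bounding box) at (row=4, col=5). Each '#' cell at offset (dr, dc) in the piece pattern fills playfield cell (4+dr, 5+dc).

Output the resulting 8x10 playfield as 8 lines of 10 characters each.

Fill (4+0,5+0) = (4,5)
Fill (4+0,5+1) = (4,6)
Fill (4+0,5+2) = (4,7)
Fill (4+1,5+1) = (5,6)

Answer: ..........
..........
..........
.....#....
...#.###..
....###.#.
..###...##
.#...#....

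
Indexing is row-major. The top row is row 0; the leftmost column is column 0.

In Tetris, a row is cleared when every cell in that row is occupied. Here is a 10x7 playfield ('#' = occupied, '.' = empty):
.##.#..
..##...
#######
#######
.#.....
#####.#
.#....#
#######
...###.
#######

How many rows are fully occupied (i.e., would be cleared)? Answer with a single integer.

Check each row:
  row 0: 4 empty cells -> not full
  row 1: 5 empty cells -> not full
  row 2: 0 empty cells -> FULL (clear)
  row 3: 0 empty cells -> FULL (clear)
  row 4: 6 empty cells -> not full
  row 5: 1 empty cell -> not full
  row 6: 5 empty cells -> not full
  row 7: 0 empty cells -> FULL (clear)
  row 8: 4 empty cells -> not full
  row 9: 0 empty cells -> FULL (clear)
Total rows cleared: 4

Answer: 4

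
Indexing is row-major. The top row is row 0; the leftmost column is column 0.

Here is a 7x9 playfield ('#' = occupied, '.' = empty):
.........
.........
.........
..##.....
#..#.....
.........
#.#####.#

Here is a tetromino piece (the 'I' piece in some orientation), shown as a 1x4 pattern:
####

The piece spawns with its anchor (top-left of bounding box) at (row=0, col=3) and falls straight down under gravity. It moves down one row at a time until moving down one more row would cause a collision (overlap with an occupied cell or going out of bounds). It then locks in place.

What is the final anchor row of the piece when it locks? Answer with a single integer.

Answer: 2

Derivation:
Spawn at (row=0, col=3). Try each row:
  row 0: fits
  row 1: fits
  row 2: fits
  row 3: blocked -> lock at row 2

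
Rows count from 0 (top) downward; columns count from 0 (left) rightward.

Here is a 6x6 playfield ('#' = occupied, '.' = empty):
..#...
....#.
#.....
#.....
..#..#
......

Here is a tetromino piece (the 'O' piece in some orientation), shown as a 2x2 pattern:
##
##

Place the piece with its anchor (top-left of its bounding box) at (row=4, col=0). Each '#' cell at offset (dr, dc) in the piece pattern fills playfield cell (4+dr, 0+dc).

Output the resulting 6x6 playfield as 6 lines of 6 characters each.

Fill (4+0,0+0) = (4,0)
Fill (4+0,0+1) = (4,1)
Fill (4+1,0+0) = (5,0)
Fill (4+1,0+1) = (5,1)

Answer: ..#...
....#.
#.....
#.....
###..#
##....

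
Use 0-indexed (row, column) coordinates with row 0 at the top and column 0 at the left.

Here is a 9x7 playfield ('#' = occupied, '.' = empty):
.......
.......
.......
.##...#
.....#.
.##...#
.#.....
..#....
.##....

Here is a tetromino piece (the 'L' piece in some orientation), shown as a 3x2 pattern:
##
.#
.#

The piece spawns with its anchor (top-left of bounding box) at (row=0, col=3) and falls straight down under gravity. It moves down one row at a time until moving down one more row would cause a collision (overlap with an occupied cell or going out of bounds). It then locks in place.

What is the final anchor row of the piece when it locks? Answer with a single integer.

Spawn at (row=0, col=3). Try each row:
  row 0: fits
  row 1: fits
  row 2: fits
  row 3: fits
  row 4: fits
  row 5: fits
  row 6: fits
  row 7: blocked -> lock at row 6

Answer: 6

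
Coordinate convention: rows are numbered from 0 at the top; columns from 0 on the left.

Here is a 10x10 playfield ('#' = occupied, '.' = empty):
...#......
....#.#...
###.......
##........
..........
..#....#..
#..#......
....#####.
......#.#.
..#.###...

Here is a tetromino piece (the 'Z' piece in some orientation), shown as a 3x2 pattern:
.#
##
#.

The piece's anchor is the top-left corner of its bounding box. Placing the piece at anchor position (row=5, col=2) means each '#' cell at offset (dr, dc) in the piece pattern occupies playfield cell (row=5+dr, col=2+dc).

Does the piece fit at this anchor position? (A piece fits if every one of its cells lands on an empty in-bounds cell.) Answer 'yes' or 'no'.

Check each piece cell at anchor (5, 2):
  offset (0,1) -> (5,3): empty -> OK
  offset (1,0) -> (6,2): empty -> OK
  offset (1,1) -> (6,3): occupied ('#') -> FAIL
  offset (2,0) -> (7,2): empty -> OK
All cells valid: no

Answer: no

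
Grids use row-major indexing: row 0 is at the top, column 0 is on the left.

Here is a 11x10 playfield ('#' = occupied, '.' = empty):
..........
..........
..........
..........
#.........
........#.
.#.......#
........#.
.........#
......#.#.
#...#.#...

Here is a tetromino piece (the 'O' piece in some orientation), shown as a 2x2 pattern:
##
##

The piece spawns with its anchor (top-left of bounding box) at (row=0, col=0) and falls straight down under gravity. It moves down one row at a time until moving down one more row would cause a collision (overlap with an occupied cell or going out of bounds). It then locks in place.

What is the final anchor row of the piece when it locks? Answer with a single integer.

Answer: 2

Derivation:
Spawn at (row=0, col=0). Try each row:
  row 0: fits
  row 1: fits
  row 2: fits
  row 3: blocked -> lock at row 2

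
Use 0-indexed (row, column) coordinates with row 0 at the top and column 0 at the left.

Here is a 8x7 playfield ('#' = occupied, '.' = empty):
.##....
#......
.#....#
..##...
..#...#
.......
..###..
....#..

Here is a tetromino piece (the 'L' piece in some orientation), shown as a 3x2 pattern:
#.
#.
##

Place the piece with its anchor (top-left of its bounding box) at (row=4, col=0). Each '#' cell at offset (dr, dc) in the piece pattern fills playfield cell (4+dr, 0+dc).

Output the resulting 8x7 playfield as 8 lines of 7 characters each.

Fill (4+0,0+0) = (4,0)
Fill (4+1,0+0) = (5,0)
Fill (4+2,0+0) = (6,0)
Fill (4+2,0+1) = (6,1)

Answer: .##....
#......
.#....#
..##...
#.#...#
#......
#####..
....#..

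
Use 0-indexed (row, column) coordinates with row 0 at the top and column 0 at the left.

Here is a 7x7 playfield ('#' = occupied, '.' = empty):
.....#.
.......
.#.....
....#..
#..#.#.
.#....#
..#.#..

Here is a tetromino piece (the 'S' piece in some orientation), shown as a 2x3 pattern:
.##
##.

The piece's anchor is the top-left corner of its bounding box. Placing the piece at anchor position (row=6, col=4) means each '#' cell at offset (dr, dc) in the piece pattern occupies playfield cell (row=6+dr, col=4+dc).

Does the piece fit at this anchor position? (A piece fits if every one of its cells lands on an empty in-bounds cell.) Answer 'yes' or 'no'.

Answer: no

Derivation:
Check each piece cell at anchor (6, 4):
  offset (0,1) -> (6,5): empty -> OK
  offset (0,2) -> (6,6): empty -> OK
  offset (1,0) -> (7,4): out of bounds -> FAIL
  offset (1,1) -> (7,5): out of bounds -> FAIL
All cells valid: no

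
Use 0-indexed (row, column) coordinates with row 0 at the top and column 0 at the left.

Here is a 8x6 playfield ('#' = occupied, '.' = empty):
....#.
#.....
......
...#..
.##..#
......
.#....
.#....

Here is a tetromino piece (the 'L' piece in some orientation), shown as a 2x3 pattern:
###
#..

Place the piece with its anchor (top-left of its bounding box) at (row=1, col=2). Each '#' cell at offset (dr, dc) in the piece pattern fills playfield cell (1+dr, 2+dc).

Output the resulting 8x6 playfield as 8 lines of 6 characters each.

Answer: ....#.
#.###.
..#...
...#..
.##..#
......
.#....
.#....

Derivation:
Fill (1+0,2+0) = (1,2)
Fill (1+0,2+1) = (1,3)
Fill (1+0,2+2) = (1,4)
Fill (1+1,2+0) = (2,2)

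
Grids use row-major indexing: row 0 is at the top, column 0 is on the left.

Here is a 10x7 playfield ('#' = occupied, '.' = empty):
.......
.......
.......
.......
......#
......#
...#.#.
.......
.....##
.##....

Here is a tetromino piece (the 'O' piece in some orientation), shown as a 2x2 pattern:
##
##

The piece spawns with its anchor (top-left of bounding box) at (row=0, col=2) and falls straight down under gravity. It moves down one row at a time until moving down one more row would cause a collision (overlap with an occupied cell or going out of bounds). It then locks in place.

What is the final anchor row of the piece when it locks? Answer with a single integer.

Answer: 4

Derivation:
Spawn at (row=0, col=2). Try each row:
  row 0: fits
  row 1: fits
  row 2: fits
  row 3: fits
  row 4: fits
  row 5: blocked -> lock at row 4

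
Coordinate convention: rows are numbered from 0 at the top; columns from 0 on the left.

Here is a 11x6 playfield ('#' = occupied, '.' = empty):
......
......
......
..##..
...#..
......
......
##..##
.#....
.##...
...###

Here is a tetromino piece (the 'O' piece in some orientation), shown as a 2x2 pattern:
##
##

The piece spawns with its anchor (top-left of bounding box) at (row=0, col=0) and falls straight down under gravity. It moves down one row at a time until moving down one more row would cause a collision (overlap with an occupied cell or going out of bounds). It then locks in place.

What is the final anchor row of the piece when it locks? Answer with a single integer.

Answer: 5

Derivation:
Spawn at (row=0, col=0). Try each row:
  row 0: fits
  row 1: fits
  row 2: fits
  row 3: fits
  row 4: fits
  row 5: fits
  row 6: blocked -> lock at row 5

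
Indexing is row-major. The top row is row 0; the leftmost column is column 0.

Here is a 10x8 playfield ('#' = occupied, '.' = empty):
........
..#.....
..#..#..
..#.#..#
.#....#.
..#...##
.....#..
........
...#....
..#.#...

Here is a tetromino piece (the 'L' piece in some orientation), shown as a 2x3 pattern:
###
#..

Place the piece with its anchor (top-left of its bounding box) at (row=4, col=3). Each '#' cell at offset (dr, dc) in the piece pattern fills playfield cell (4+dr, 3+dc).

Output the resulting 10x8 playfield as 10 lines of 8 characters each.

Answer: ........
..#.....
..#..#..
..#.#..#
.#.####.
..##..##
.....#..
........
...#....
..#.#...

Derivation:
Fill (4+0,3+0) = (4,3)
Fill (4+0,3+1) = (4,4)
Fill (4+0,3+2) = (4,5)
Fill (4+1,3+0) = (5,3)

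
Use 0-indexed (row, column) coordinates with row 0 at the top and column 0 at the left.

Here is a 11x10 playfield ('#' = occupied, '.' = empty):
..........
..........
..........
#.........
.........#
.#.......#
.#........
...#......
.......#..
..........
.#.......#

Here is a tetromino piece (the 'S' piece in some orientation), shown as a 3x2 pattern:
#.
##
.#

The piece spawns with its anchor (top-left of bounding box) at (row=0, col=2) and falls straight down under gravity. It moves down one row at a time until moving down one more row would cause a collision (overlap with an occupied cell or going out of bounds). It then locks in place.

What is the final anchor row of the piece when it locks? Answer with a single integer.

Answer: 4

Derivation:
Spawn at (row=0, col=2). Try each row:
  row 0: fits
  row 1: fits
  row 2: fits
  row 3: fits
  row 4: fits
  row 5: blocked -> lock at row 4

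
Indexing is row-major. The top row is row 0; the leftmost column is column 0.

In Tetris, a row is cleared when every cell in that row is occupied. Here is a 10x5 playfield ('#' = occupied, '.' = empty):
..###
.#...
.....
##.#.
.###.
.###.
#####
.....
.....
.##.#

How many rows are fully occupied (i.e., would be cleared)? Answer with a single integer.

Check each row:
  row 0: 2 empty cells -> not full
  row 1: 4 empty cells -> not full
  row 2: 5 empty cells -> not full
  row 3: 2 empty cells -> not full
  row 4: 2 empty cells -> not full
  row 5: 2 empty cells -> not full
  row 6: 0 empty cells -> FULL (clear)
  row 7: 5 empty cells -> not full
  row 8: 5 empty cells -> not full
  row 9: 2 empty cells -> not full
Total rows cleared: 1

Answer: 1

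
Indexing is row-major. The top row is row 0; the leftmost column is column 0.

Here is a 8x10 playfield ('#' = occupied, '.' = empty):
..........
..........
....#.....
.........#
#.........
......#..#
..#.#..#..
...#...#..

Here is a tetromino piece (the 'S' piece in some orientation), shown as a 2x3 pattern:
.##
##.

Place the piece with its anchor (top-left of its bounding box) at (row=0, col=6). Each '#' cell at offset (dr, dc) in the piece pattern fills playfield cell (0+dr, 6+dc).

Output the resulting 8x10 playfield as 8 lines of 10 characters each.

Fill (0+0,6+1) = (0,7)
Fill (0+0,6+2) = (0,8)
Fill (0+1,6+0) = (1,6)
Fill (0+1,6+1) = (1,7)

Answer: .......##.
......##..
....#.....
.........#
#.........
......#..#
..#.#..#..
...#...#..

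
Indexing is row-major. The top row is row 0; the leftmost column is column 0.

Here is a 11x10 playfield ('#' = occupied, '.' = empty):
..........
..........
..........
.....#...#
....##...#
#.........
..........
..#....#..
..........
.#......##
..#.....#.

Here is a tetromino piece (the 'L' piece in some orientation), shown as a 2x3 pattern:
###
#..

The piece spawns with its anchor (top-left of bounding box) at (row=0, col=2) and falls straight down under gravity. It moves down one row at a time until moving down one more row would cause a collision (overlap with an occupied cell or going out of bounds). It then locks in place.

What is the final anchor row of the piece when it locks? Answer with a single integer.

Spawn at (row=0, col=2). Try each row:
  row 0: fits
  row 1: fits
  row 2: fits
  row 3: fits
  row 4: blocked -> lock at row 3

Answer: 3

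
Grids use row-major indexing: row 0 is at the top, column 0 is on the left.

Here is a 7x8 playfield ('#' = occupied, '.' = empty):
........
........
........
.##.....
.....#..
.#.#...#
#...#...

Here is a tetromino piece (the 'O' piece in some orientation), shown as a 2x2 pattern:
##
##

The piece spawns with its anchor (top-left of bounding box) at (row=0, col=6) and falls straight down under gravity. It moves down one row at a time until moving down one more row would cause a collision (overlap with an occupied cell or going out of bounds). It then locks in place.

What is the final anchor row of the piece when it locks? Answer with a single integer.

Answer: 3

Derivation:
Spawn at (row=0, col=6). Try each row:
  row 0: fits
  row 1: fits
  row 2: fits
  row 3: fits
  row 4: blocked -> lock at row 3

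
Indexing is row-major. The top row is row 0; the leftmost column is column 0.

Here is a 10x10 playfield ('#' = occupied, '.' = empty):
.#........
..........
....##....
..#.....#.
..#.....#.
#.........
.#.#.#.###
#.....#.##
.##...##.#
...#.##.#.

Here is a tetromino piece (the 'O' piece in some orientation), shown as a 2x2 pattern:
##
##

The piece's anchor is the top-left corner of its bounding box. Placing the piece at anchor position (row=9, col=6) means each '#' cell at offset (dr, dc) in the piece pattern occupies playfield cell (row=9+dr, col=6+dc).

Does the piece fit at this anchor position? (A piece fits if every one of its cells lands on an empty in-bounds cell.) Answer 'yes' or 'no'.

Answer: no

Derivation:
Check each piece cell at anchor (9, 6):
  offset (0,0) -> (9,6): occupied ('#') -> FAIL
  offset (0,1) -> (9,7): empty -> OK
  offset (1,0) -> (10,6): out of bounds -> FAIL
  offset (1,1) -> (10,7): out of bounds -> FAIL
All cells valid: no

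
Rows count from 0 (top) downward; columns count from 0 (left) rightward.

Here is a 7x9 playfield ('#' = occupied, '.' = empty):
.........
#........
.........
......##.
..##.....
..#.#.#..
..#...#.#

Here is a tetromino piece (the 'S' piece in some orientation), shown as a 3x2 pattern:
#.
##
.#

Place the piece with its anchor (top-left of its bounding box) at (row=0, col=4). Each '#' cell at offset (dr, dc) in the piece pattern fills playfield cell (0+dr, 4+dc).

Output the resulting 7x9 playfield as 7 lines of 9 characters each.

Fill (0+0,4+0) = (0,4)
Fill (0+1,4+0) = (1,4)
Fill (0+1,4+1) = (1,5)
Fill (0+2,4+1) = (2,5)

Answer: ....#....
#...##...
.....#...
......##.
..##.....
..#.#.#..
..#...#.#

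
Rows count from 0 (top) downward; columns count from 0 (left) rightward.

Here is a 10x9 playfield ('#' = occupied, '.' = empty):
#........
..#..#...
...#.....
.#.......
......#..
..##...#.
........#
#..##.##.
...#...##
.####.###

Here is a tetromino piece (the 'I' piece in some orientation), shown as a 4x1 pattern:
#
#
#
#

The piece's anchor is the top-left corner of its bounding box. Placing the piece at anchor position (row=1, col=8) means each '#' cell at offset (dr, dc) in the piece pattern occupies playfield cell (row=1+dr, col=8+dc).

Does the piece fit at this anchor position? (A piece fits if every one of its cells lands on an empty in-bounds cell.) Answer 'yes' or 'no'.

Answer: yes

Derivation:
Check each piece cell at anchor (1, 8):
  offset (0,0) -> (1,8): empty -> OK
  offset (1,0) -> (2,8): empty -> OK
  offset (2,0) -> (3,8): empty -> OK
  offset (3,0) -> (4,8): empty -> OK
All cells valid: yes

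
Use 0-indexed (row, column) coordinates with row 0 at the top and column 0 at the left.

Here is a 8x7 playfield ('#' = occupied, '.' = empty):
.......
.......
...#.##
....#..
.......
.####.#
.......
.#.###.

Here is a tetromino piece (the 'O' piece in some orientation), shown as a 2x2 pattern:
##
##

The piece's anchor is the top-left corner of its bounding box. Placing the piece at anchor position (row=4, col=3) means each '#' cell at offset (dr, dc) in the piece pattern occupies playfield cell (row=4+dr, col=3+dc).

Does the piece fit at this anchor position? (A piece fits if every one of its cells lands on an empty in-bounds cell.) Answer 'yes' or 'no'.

Check each piece cell at anchor (4, 3):
  offset (0,0) -> (4,3): empty -> OK
  offset (0,1) -> (4,4): empty -> OK
  offset (1,0) -> (5,3): occupied ('#') -> FAIL
  offset (1,1) -> (5,4): occupied ('#') -> FAIL
All cells valid: no

Answer: no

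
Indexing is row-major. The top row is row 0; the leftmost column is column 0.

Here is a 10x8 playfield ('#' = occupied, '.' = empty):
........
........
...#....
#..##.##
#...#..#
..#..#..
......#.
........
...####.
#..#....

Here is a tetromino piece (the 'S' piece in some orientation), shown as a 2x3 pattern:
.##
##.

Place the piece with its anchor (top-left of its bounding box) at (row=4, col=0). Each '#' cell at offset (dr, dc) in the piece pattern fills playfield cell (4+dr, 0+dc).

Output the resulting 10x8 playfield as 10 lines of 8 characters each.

Fill (4+0,0+1) = (4,1)
Fill (4+0,0+2) = (4,2)
Fill (4+1,0+0) = (5,0)
Fill (4+1,0+1) = (5,1)

Answer: ........
........
...#....
#..##.##
###.#..#
###..#..
......#.
........
...####.
#..#....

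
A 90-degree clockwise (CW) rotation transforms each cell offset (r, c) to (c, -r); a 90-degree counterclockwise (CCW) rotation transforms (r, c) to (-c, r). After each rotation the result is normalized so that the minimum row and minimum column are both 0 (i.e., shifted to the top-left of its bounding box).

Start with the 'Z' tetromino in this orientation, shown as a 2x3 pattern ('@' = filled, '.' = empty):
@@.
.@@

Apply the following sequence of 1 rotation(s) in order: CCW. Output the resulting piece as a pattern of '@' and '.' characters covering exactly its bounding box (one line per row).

Start:
@@.
.@@
After rotation 1 (CCW):
.@
@@
@.

Answer: .@
@@
@.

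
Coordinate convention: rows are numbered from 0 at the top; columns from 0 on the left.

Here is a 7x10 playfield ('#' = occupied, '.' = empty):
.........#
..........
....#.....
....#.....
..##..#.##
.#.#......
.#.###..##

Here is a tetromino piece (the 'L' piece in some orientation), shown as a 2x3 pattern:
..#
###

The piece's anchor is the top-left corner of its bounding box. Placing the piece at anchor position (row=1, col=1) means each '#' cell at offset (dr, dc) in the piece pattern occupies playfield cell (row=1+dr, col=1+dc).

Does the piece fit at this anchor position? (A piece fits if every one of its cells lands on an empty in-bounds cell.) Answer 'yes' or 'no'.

Check each piece cell at anchor (1, 1):
  offset (0,2) -> (1,3): empty -> OK
  offset (1,0) -> (2,1): empty -> OK
  offset (1,1) -> (2,2): empty -> OK
  offset (1,2) -> (2,3): empty -> OK
All cells valid: yes

Answer: yes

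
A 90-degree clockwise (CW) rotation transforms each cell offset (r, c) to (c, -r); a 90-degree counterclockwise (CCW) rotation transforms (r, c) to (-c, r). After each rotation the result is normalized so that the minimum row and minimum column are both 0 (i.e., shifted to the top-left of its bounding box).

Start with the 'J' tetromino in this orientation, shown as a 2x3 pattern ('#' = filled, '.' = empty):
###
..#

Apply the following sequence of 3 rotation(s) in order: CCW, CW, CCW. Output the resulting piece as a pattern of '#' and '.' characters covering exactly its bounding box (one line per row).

Start:
###
..#
After rotation 1 (CCW):
##
#.
#.
After rotation 2 (CW):
###
..#
After rotation 3 (CCW):
##
#.
#.

Answer: ##
#.
#.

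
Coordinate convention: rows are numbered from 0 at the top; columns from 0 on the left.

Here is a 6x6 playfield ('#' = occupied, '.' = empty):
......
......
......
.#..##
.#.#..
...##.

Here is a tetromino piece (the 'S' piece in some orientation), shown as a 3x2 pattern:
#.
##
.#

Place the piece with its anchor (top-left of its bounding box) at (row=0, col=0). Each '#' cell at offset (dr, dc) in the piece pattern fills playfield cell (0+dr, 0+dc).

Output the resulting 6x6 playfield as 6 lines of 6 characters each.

Fill (0+0,0+0) = (0,0)
Fill (0+1,0+0) = (1,0)
Fill (0+1,0+1) = (1,1)
Fill (0+2,0+1) = (2,1)

Answer: #.....
##....
.#....
.#..##
.#.#..
...##.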